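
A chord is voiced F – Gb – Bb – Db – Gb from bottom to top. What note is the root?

Reordering F, Gb, Bb, Db into stacked thirds gives Gb–Bb–Db–F; the bottom of that stack, Gb, is the root.

Gb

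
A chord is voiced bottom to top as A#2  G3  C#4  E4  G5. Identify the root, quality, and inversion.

The distinct note names are A#, G, C#, E. Stacked in thirds they read A#–C#–E–G, which is a diminished seventh chord on A#.
With the root (A#) in the bass, the chord is in root position (figured bass 7).

A# diminished seventh, root position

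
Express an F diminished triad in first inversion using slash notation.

Fdim/Ab

First inversion of F diminished has the third (Ab) in the bass. As a slash chord: Fdim/Ab.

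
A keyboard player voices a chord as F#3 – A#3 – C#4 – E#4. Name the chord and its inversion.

F# major seventh, root position

The pitch classes F#, A#, C#, E# arrange in thirds as F#–A#–C#–E#: an F# major seventh chord.
The lowest note is F#, the root of the chord, so this is root position (figured bass 7).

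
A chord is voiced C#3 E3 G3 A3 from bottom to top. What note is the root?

Reordering C#, E, G, A into stacked thirds gives A–C#–E–G; the bottom of that stack, A, is the root.

A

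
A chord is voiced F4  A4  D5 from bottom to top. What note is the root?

D

The distinct letter names are F, A, D. Arranged as a stack of thirds they read D–F–A, so D is the root (a D minor triad).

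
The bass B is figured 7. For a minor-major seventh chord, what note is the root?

The figures 7 mean the root of the chord is in the bass. If B is the root of a minor-major seventh chord, the root is B (chord tones B–D–F#–A#).

B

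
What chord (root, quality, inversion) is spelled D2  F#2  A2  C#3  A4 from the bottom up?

D major seventh, root position

Reducing to letter names: D, F#, A, C#. These stack in thirds as D–F#–A–C# — a D major seventh chord.
With the root (D) in the bass, the chord is in root position (figured bass 7).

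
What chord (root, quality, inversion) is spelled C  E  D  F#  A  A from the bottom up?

D dominant ninth, third inversion

The pitch classes C, E, D, F#, A arrange in thirds as D–F#–A–C–E: a D dominant ninth chord.
The lowest note is C, the seventh of the chord, so this is third inversion.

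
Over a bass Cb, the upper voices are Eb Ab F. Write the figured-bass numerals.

The notes Cb, Eb, Ab, F stack in thirds as F–Ab–Cb–Eb — an F half-diminished seventh chord. The bass Cb is the fifth, so this is second inversion: figured 4/3.

4/3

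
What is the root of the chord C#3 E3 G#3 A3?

A

The distinct letter names are C#, E, G#, A. Arranged as a stack of thirds they read A–C#–E–G#, so A is the root (an A major seventh chord).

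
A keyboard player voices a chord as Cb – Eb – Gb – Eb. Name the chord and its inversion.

Cb major, root position

The distinct note names are Cb, Eb, Gb. Stacked in thirds they read Cb–Eb–Gb, which is a major triad on Cb.
With the root (Cb) in the bass, the chord is in root position (figured bass 5/3).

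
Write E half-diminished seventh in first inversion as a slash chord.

Eø7/G

First inversion of E half-diminished seventh has the third (G) in the bass. As a slash chord: Eø7/G.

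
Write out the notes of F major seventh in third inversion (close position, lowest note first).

F major seventh is F–A–C–E. Third inversion puts the seventh (E) in the bass, with the remaining tones above: E, F, A, C.

E, F, A, C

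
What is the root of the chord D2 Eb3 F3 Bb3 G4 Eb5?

Eb

Reordering D, Eb, F, Bb, G into stacked thirds gives Eb–G–Bb–D–F; the bottom of that stack, Eb, is the root.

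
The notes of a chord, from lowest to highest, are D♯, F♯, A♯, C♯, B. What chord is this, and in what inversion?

The pitch classes D#, F#, A#, C#, B arrange in thirds as B–D#–F#–A#–C#: a B major ninth chord.
With the third (D#) in the bass, the chord is in first inversion.

B major ninth, first inversion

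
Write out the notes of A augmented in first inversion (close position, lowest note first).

C#, E#, A

Spelling A augmented: A–C#–E#. In first inversion the third is bass, giving C#, E#, A from the bottom.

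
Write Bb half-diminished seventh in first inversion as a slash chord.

Bbø7/Db

First inversion of Bb half-diminished seventh has the third (Db) in the bass. As a slash chord: Bbø7/Db.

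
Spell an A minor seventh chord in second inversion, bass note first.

E, G, A, C

A minor seventh is A–C–E–G. Second inversion puts the fifth (E) in the bass, with the remaining tones above: E, G, A, C.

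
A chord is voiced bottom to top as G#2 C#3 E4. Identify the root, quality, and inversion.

The distinct note names are G#, C#, E. Stacked in thirds they read C#–E–G#, which is a minor triad on C#.
G# is the fifth of C# minor; fifth in the bass means second inversion (figured bass 6/4).

C# minor, second inversion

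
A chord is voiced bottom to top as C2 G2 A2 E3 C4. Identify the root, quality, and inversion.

A minor seventh, first inversion

The pitch classes C, G, A, E arrange in thirds as A–C–E–G: an A minor seventh chord.
The lowest note is C, the third of the chord, so this is first inversion (figured bass 6/5).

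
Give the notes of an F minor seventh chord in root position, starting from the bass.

Spelling F minor seventh: F–Ab–C–Eb. In root position the root is bass, giving F, Ab, C, Eb from the bottom.

F, Ab, C, Eb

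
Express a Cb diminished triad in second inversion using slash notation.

Cbdim/Gbb

Second inversion of Cb diminished has the fifth (Gbb) in the bass. As a slash chord: Cbdim/Gbb.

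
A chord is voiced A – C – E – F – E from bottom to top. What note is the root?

F

A, C, E, F are the tones of an F major seventh chord (F–A–C–E), making F the root.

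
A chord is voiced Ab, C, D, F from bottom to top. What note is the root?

Ab, C, D, F are the tones of a D half-diminished seventh chord (D–F–Ab–C), making D the root.

D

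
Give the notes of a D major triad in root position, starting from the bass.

D, F#, A

The chord tones are D–F#–A. With the root (D) lowest for root position: D, F#, A.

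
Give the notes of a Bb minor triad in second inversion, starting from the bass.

F, Bb, Db

Bb minor is Bb–Db–F. Second inversion puts the fifth (F) in the bass, with the remaining tones above: F, Bb, Db.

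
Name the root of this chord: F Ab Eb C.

Reordering F, Ab, Eb, C into stacked thirds gives F–Ab–C–Eb; the bottom of that stack, F, is the root.

F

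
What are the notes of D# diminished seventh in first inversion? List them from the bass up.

Spelling D# diminished seventh: D#–F#–A–C. In first inversion the third is bass, giving F#, A, C, D# from the bottom.

F#, A, C, D#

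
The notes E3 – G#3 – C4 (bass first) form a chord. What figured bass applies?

6

The notes E, G#, C stack in thirds as C–E–G# — a C augmented triad. The bass E is the third, so this is first inversion: figured 6.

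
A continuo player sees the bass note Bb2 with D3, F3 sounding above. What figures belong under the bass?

The notes Bb, D, F stack in thirds as Bb–D–F — a Bb major triad. The bass Bb is the root, so this is root position: figured 5/3.

5/3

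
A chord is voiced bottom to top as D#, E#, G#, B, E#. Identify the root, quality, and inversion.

E# half-diminished seventh, third inversion

Reducing to letter names: D#, E#, G#, B. These stack in thirds as E#–G#–B–D# — an E# half-diminished seventh chord.
D# is the seventh of E# half-diminished seventh; seventh in the bass means third inversion (figured bass 4/2).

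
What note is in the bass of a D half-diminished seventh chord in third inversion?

C

In third inversion the seventh is lowest. For D half-diminished seventh (D–F–Ab–C) that is C.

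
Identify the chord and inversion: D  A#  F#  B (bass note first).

B minor-major seventh, first inversion

Reducing to letter names: D, A#, F#, B. These stack in thirds as B–D–F#–A# — a B minor-major seventh chord.
The lowest note is D, the third of the chord, so this is first inversion (figured bass 6/5).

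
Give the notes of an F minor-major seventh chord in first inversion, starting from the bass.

The chord tones are F–Ab–C–E. With the third (Ab) lowest for first inversion: Ab, C, E, F.

Ab, C, E, F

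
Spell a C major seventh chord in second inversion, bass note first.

G, B, C, E

C major seventh is C–E–G–B. Second inversion puts the fifth (G) in the bass, with the remaining tones above: G, B, C, E.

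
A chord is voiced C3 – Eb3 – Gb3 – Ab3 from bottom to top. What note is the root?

Ab

C, Eb, Gb, Ab are the tones of an Ab dominant seventh chord (Ab–C–Eb–Gb), making Ab the root.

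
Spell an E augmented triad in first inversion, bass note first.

E augmented is E–G#–B#. First inversion puts the third (G#) in the bass, with the remaining tones above: G#, B#, E.

G#, B#, E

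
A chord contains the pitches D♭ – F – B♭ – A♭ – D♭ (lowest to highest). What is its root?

Reordering Db, F, Bb, Ab into stacked thirds gives Bb–Db–F–Ab; the bottom of that stack, Bb, is the root.

Bb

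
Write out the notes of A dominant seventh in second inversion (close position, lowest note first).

E, G, A, C#

A dominant seventh is A–C#–E–G. Second inversion puts the fifth (E) in the bass, with the remaining tones above: E, G, A, C#.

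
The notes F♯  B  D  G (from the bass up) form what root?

The distinct letter names are F#, B, D, G. Arranged as a stack of thirds they read G–B–D–F#, so G is the root (a G major seventh chord).

G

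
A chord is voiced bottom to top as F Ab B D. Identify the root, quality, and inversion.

Reducing to letter names: F, Ab, B, D. These stack in thirds as B–D–F–Ab — a B diminished seventh chord.
F is the fifth of B diminished seventh; fifth in the bass means second inversion (figured bass 4/3).

B diminished seventh, second inversion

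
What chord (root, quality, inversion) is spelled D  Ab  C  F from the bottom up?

The distinct note names are D, Ab, C, F. Stacked in thirds they read D–F–Ab–C, which is a half-diminished seventh chord on D.
The lowest note is D, the root of the chord, so this is root position (figured bass 7).

D half-diminished seventh, root position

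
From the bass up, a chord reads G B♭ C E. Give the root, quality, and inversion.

The pitch classes G, Bb, C, E arrange in thirds as C–E–G–Bb: a C dominant seventh chord.
The lowest note is G, the fifth of the chord, so this is second inversion (figured bass 4/3).

C dominant seventh, second inversion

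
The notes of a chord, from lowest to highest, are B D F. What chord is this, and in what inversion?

The distinct note names are B, D, F. Stacked in thirds they read B–D–F, which is a diminished triad on B.
With the root (B) in the bass, the chord is in root position (figured bass 5/3).

B diminished, root position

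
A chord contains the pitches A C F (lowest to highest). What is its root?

A, C, F are the tones of an F major triad (F–A–C), making F the root.

F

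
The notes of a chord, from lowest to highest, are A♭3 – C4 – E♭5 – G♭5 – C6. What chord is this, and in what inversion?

The distinct note names are Ab, C, Eb, Gb. Stacked in thirds they read Ab–C–Eb–Gb, which is a dominant seventh chord on Ab.
The lowest note is Ab, the root of the chord, so this is root position (figured bass 7).

Ab dominant seventh, root position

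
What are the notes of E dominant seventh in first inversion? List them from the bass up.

G#, B, D, E

E dominant seventh is E–G#–B–D. First inversion puts the third (G#) in the bass, with the remaining tones above: G#, B, D, E.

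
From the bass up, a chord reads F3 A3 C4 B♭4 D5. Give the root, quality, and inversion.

Bb major ninth, second inversion

Reducing to letter names: F, A, C, Bb, D. These stack in thirds as Bb–D–F–A–C — a Bb major ninth chord.
The lowest note is F, the fifth of the chord, so this is second inversion.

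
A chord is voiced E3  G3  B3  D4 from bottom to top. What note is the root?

E

The distinct letter names are E, G, B, D. Arranged as a stack of thirds they read E–G–B–D, so E is the root (an E minor seventh chord).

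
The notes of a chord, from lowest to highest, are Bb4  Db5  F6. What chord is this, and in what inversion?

Reducing to letter names: Bb, Db, F. These stack in thirds as Bb–Db–F — a Bb minor triad.
The lowest note is Bb, the root of the chord, so this is root position (figured bass 5/3).

Bb minor, root position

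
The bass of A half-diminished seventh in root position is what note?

In root position the root is lowest. For A half-diminished seventh (A–C–Eb–G) that is A.

A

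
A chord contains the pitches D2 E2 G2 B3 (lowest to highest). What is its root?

E

The distinct letter names are D, E, G, B. Arranged as a stack of thirds they read E–G–B–D, so E is the root (an E minor seventh chord).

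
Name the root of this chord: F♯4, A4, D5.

F#, A, D are the tones of a D major triad (D–F#–A), making D the root.

D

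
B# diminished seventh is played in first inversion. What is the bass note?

B# diminished seventh is B#–D#–F#–A. First inversion places the third in the bass: D#.

D#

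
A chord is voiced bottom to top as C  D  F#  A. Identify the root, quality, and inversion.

D dominant seventh, third inversion

Reducing to letter names: C, D, F#, A. These stack in thirds as D–F#–A–C — a D dominant seventh chord.
C is the seventh of D dominant seventh; seventh in the bass means third inversion (figured bass 4/2).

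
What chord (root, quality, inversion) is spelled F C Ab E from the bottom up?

F minor-major seventh, root position

Reducing to letter names: F, C, Ab, E. These stack in thirds as F–Ab–C–E — an F minor-major seventh chord.
The lowest note is F, the root of the chord, so this is root position (figured bass 7).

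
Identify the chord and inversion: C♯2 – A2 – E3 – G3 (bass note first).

A dominant seventh, first inversion

The pitch classes C#, A, E, G arrange in thirds as A–C#–E–G: an A dominant seventh chord.
C# is the third of A dominant seventh; third in the bass means first inversion (figured bass 6/5).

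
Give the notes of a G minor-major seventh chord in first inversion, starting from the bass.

The chord tones are G–Bb–D–F#. With the third (Bb) lowest for first inversion: Bb, D, F#, G.

Bb, D, F#, G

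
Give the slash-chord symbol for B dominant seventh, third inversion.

B7/A

Third inversion of B dominant seventh has the seventh (A) in the bass. As a slash chord: B7/A.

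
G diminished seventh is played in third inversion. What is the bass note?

In third inversion the seventh is lowest. For G diminished seventh (G–Bb–Db–Fb) that is Fb.

Fb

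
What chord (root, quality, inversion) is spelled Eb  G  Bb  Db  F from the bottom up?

Eb dominant ninth, root position

The pitch classes Eb, G, Bb, Db, F arrange in thirds as Eb–G–Bb–Db–F: an Eb dominant ninth chord.
Eb is the root of Eb dominant ninth; root in the bass means root position.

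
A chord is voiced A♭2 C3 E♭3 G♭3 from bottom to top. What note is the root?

The distinct letter names are Ab, C, Eb, Gb. Arranged as a stack of thirds they read Ab–C–Eb–Gb, so Ab is the root (an Ab dominant seventh chord).

Ab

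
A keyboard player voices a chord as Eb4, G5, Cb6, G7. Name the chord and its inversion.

Cb augmented, first inversion

The pitch classes Eb, G, Cb arrange in thirds as Cb–Eb–G: a Cb augmented triad.
The lowest note is Eb, the third of the chord, so this is first inversion (figured bass 6).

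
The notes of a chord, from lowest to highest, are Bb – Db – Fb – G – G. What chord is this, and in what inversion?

The distinct note names are Bb, Db, Fb, G. Stacked in thirds they read G–Bb–Db–Fb, which is a diminished seventh chord on G.
With the third (Bb) in the bass, the chord is in first inversion (figured bass 6/5).

G diminished seventh, first inversion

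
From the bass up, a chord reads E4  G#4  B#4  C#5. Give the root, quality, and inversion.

The distinct note names are E, G#, B#, C#. Stacked in thirds they read C#–E–G#–B#, which is a minor-major seventh chord on C#.
With the third (E) in the bass, the chord is in first inversion (figured bass 6/5).

C# minor-major seventh, first inversion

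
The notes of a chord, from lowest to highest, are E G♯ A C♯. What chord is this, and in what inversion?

Reducing to letter names: E, G#, A, C#. These stack in thirds as A–C#–E–G# — an A major seventh chord.
With the fifth (E) in the bass, the chord is in second inversion (figured bass 4/3).

A major seventh, second inversion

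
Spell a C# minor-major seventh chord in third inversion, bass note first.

B#, C#, E, G#

C# minor-major seventh is C#–E–G#–B#. Third inversion puts the seventh (B#) in the bass, with the remaining tones above: B#, C#, E, G#.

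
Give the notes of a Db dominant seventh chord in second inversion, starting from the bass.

Spelling Db dominant seventh: Db–F–Ab–Cb. In second inversion the fifth is bass, giving Ab, Cb, Db, F from the bottom.

Ab, Cb, Db, F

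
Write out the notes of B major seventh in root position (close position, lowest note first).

B, D#, F#, A#

B major seventh is B–D#–F#–A#. Root position puts the root (B) in the bass, with the remaining tones above: B, D#, F#, A#.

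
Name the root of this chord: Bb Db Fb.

The distinct letter names are Bb, Db, Fb. Arranged as a stack of thirds they read Bb–Db–Fb, so Bb is the root (a Bb diminished triad).

Bb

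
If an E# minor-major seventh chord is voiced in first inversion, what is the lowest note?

G#

E# minor-major seventh is E#–G#–B#–D##. First inversion places the third in the bass: G#.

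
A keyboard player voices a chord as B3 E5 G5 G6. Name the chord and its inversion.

E minor, second inversion

The pitch classes B, E, G arrange in thirds as E–G–B: an E minor triad.
B is the fifth of E minor; fifth in the bass means second inversion (figured bass 6/4).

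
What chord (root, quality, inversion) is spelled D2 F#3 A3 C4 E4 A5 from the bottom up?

D dominant ninth, root position

The pitch classes D, F#, A, C, E arrange in thirds as D–F#–A–C–E: a D dominant ninth chord.
D is the root of D dominant ninth; root in the bass means root position.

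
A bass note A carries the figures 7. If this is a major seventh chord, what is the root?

A

The figures 7 mean the root of the chord is in the bass. If A is the root of a major seventh chord, the root is A (chord tones A–C#–E–G#).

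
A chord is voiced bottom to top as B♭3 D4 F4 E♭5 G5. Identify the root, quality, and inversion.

Reducing to letter names: Bb, D, F, Eb, G. These stack in thirds as Eb–G–Bb–D–F — an Eb major ninth chord.
The lowest note is Bb, the fifth of the chord, so this is second inversion.

Eb major ninth, second inversion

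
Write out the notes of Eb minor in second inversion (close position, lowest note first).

Eb minor is Eb–Gb–Bb. Second inversion puts the fifth (Bb) in the bass, with the remaining tones above: Bb, Eb, Gb.

Bb, Eb, Gb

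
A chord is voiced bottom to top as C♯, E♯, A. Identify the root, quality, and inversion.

The pitch classes C#, E#, A arrange in thirds as A–C#–E#: an A augmented triad.
The lowest note is C#, the third of the chord, so this is first inversion (figured bass 6).

A augmented, first inversion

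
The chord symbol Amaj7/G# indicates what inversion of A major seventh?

third inversion

Amaj7/G# means A major seventh with G# in the bass. G# is the seventh of A major seventh (A–C#–E–G#), so this is third inversion.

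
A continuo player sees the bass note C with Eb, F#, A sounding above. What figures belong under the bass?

4/3

The notes C, Eb, F#, A stack in thirds as F#–A–C–Eb — an F# diminished seventh chord. The bass C is the fifth, so this is second inversion: figured 4/3.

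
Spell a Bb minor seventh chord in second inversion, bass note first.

F, Ab, Bb, Db

The chord tones are Bb–Db–F–Ab. With the fifth (F) lowest for second inversion: F, Ab, Bb, Db.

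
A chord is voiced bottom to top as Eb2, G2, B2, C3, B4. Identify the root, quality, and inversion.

The distinct note names are Eb, G, B, C. Stacked in thirds they read C–Eb–G–B, which is a minor-major seventh chord on C.
The lowest note is Eb, the third of the chord, so this is first inversion (figured bass 6/5).

C minor-major seventh, first inversion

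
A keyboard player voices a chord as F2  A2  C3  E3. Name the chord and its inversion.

The distinct note names are F, A, C, E. Stacked in thirds they read F–A–C–E, which is a major seventh chord on F.
The lowest note is F, the root of the chord, so this is root position (figured bass 7).

F major seventh, root position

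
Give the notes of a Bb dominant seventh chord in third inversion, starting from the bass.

Ab, Bb, D, F

Spelling Bb dominant seventh: Bb–D–F–Ab. In third inversion the seventh is bass, giving Ab, Bb, D, F from the bottom.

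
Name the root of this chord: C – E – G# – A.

A

C, E, G#, A are the tones of an A minor-major seventh chord (A–C–E–G#), making A the root.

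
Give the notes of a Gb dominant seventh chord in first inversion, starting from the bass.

The chord tones are Gb–Bb–Db–Fb. With the third (Bb) lowest for first inversion: Bb, Db, Fb, Gb.

Bb, Db, Fb, Gb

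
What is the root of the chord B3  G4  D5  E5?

E

The distinct letter names are B, G, D, E. Arranged as a stack of thirds they read E–G–B–D, so E is the root (an E minor seventh chord).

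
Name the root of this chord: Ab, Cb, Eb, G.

Reordering Ab, Cb, Eb, G into stacked thirds gives Ab–Cb–Eb–G; the bottom of that stack, Ab, is the root.

Ab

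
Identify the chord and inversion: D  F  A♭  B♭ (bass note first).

The distinct note names are D, F, Ab, Bb. Stacked in thirds they read Bb–D–F–Ab, which is a dominant seventh chord on Bb.
The lowest note is D, the third of the chord, so this is first inversion (figured bass 6/5).

Bb dominant seventh, first inversion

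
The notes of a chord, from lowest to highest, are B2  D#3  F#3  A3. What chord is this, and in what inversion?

Reducing to letter names: B, D#, F#, A. These stack in thirds as B–D#–F#–A — a B dominant seventh chord.
The lowest note is B, the root of the chord, so this is root position (figured bass 7).

B dominant seventh, root position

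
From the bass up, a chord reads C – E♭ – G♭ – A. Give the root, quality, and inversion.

Reducing to letter names: C, Eb, Gb, A. These stack in thirds as A–C–Eb–Gb — an A diminished seventh chord.
With the third (C) in the bass, the chord is in first inversion (figured bass 6/5).

A diminished seventh, first inversion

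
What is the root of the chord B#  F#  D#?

B#

B#, F#, D# are the tones of a B# diminished triad (B#–D#–F#), making B# the root.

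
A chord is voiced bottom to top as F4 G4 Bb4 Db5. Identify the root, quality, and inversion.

G half-diminished seventh, third inversion

Reducing to letter names: F, G, Bb, Db. These stack in thirds as G–Bb–Db–F — a G half-diminished seventh chord.
The lowest note is F, the seventh of the chord, so this is third inversion (figured bass 4/2).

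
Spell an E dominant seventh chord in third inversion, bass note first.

D, E, G#, B

Spelling E dominant seventh: E–G#–B–D. In third inversion the seventh is bass, giving D, E, G#, B from the bottom.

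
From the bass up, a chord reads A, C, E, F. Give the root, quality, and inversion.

The distinct note names are A, C, E, F. Stacked in thirds they read F–A–C–E, which is a major seventh chord on F.
A is the third of F major seventh; third in the bass means first inversion (figured bass 6/5).

F major seventh, first inversion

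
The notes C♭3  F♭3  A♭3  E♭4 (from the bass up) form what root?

Fb

Reordering Cb, Fb, Ab, Eb into stacked thirds gives Fb–Ab–Cb–Eb; the bottom of that stack, Fb, is the root.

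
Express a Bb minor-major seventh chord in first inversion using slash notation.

First inversion of Bb minor-major seventh has the third (Db) in the bass. As a slash chord: Bbm(maj7)/Db.

Bbm(maj7)/Db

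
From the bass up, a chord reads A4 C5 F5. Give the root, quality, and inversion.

F major, first inversion

Reducing to letter names: A, C, F. These stack in thirds as F–A–C — an F major triad.
With the third (A) in the bass, the chord is in first inversion (figured bass 6).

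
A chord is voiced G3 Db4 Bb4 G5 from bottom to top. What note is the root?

The distinct letter names are G, Db, Bb. Arranged as a stack of thirds they read G–Bb–Db, so G is the root (a G diminished triad).

G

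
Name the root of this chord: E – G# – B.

The distinct letter names are E, G#, B. Arranged as a stack of thirds they read E–G#–B, so E is the root (an E major triad).

E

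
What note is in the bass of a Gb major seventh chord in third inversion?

In third inversion the seventh is lowest. For Gb major seventh (Gb–Bb–Db–F) that is F.

F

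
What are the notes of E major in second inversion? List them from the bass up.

Spelling E major: E–G#–B. In second inversion the fifth is bass, giving B, E, G# from the bottom.

B, E, G#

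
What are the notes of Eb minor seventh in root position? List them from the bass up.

Spelling Eb minor seventh: Eb–Gb–Bb–Db. In root position the root is bass, giving Eb, Gb, Bb, Db from the bottom.

Eb, Gb, Bb, Db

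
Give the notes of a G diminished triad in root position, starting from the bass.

G, Bb, Db

G diminished is G–Bb–Db. Root position puts the root (G) in the bass, with the remaining tones above: G, Bb, Db.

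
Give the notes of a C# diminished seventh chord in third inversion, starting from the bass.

Bb, C#, E, G

C# diminished seventh is C#–E–G–Bb. Third inversion puts the seventh (Bb) in the bass, with the remaining tones above: Bb, C#, E, G.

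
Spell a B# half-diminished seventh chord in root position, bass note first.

Spelling B# half-diminished seventh: B#–D#–F#–A#. In root position the root is bass, giving B#, D#, F#, A# from the bottom.

B#, D#, F#, A#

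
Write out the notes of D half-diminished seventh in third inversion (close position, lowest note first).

C, D, F, Ab

Spelling D half-diminished seventh: D–F–Ab–C. In third inversion the seventh is bass, giving C, D, F, Ab from the bottom.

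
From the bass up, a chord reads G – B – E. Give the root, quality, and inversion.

E minor, first inversion

Reducing to letter names: G, B, E. These stack in thirds as E–G–B — an E minor triad.
G is the third of E minor; third in the bass means first inversion (figured bass 6).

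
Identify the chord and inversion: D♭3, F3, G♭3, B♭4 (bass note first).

Gb major seventh, second inversion

Reducing to letter names: Db, F, Gb, Bb. These stack in thirds as Gb–Bb–Db–F — a Gb major seventh chord.
The lowest note is Db, the fifth of the chord, so this is second inversion (figured bass 4/3).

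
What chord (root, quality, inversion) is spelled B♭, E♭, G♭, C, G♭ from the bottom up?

C half-diminished seventh, third inversion

Reducing to letter names: Bb, Eb, Gb, C. These stack in thirds as C–Eb–Gb–Bb — a C half-diminished seventh chord.
With the seventh (Bb) in the bass, the chord is in third inversion (figured bass 4/2).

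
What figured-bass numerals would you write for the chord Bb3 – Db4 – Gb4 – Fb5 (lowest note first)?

The notes Bb, Db, Gb, Fb stack in thirds as Gb–Bb–Db–Fb — a Gb dominant seventh chord. The bass Bb is the third, so this is first inversion: figured 6/5.

6/5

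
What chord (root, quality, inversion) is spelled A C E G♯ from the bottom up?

The distinct note names are A, C, E, G#. Stacked in thirds they read A–C–E–G#, which is a minor-major seventh chord on A.
The lowest note is A, the root of the chord, so this is root position (figured bass 7).

A minor-major seventh, root position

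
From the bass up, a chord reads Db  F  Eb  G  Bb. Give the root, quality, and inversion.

The distinct note names are Db, F, Eb, G, Bb. Stacked in thirds they read Eb–G–Bb–Db–F, which is a dominant ninth chord on Eb.
Db is the seventh of Eb dominant ninth; seventh in the bass means third inversion.

Eb dominant ninth, third inversion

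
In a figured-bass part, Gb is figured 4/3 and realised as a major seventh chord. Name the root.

Cb

The figures 4/3 mean the fifth of the chord is in the bass. If Gb is the fifth of a major seventh chord, the root is Cb (chord tones Cb–Eb–Gb–Bb).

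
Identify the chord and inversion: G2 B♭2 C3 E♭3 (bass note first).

C minor seventh, second inversion

The pitch classes G, Bb, C, Eb arrange in thirds as C–Eb–G–Bb: a C minor seventh chord.
G is the fifth of C minor seventh; fifth in the bass means second inversion (figured bass 4/3).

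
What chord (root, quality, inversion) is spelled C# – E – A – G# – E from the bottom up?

A major seventh, first inversion

The distinct note names are C#, E, A, G#. Stacked in thirds they read A–C#–E–G#, which is a major seventh chord on A.
C# is the third of A major seventh; third in the bass means first inversion (figured bass 6/5).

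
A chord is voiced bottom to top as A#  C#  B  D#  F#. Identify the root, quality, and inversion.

The distinct note names are A#, C#, B, D#, F#. Stacked in thirds they read B–D#–F#–A#–C#, which is a major ninth chord on B.
With the seventh (A#) in the bass, the chord is in third inversion.

B major ninth, third inversion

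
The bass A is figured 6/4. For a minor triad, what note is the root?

The figures 6/4 mean the fifth of the chord is in the bass. If A is the fifth of a minor triad, the root is D (chord tones D–F–A).

D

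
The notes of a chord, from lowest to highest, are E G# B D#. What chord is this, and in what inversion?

The distinct note names are E, G#, B, D#. Stacked in thirds they read E–G#–B–D#, which is a major seventh chord on E.
The lowest note is E, the root of the chord, so this is root position (figured bass 7).

E major seventh, root position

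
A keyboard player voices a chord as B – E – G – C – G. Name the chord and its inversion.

C major seventh, third inversion

Reducing to letter names: B, E, G, C. These stack in thirds as C–E–G–B — a C major seventh chord.
B is the seventh of C major seventh; seventh in the bass means third inversion (figured bass 4/2).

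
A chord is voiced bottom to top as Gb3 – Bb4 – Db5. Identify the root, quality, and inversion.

Gb major, root position

The pitch classes Gb, Bb, Db arrange in thirds as Gb–Bb–Db: a Gb major triad.
Gb is the root of Gb major; root in the bass means root position (figured bass 5/3).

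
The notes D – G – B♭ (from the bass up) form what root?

The distinct letter names are D, G, Bb. Arranged as a stack of thirds they read G–Bb–D, so G is the root (a G minor triad).

G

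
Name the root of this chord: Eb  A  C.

Eb, A, C are the tones of an A diminished triad (A–C–Eb), making A the root.

A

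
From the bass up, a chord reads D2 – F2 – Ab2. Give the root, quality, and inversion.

Reducing to letter names: D, F, Ab. These stack in thirds as D–F–Ab — a D diminished triad.
D is the root of D diminished; root in the bass means root position (figured bass 5/3).

D diminished, root position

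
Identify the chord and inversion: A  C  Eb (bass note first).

A diminished, root position

The pitch classes A, C, Eb arrange in thirds as A–C–Eb: an A diminished triad.
The lowest note is A, the root of the chord, so this is root position (figured bass 5/3).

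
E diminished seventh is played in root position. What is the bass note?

In root position the root is lowest. For E diminished seventh (E–G–Bb–Db) that is E.

E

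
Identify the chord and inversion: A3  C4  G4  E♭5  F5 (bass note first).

Reducing to letter names: A, C, G, Eb, F. These stack in thirds as F–A–C–Eb–G — an F dominant ninth chord.
A is the third of F dominant ninth; third in the bass means first inversion.

F dominant ninth, first inversion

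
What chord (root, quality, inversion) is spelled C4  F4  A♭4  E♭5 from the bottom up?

F minor seventh, second inversion

Reducing to letter names: C, F, Ab, Eb. These stack in thirds as F–Ab–C–Eb — an F minor seventh chord.
With the fifth (C) in the bass, the chord is in second inversion (figured bass 4/3).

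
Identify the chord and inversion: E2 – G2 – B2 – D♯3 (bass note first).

E minor-major seventh, root position

The distinct note names are E, G, B, D#. Stacked in thirds they read E–G–B–D#, which is a minor-major seventh chord on E.
With the root (E) in the bass, the chord is in root position (figured bass 7).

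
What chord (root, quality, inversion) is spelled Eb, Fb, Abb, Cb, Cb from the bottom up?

The pitch classes Eb, Fb, Abb, Cb arrange in thirds as Fb–Abb–Cb–Eb: an Fb minor-major seventh chord.
With the seventh (Eb) in the bass, the chord is in third inversion (figured bass 4/2).

Fb minor-major seventh, third inversion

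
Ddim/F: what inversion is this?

Ddim/F means D diminished with F in the bass. F is the third of D diminished (D–F–Ab), so this is first inversion.

first inversion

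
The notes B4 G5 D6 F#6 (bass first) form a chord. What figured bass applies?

6/5

The notes B, G, D, F# stack in thirds as G–B–D–F# — a G major seventh chord. The bass B is the third, so this is first inversion: figured 6/5.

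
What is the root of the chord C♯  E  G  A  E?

Reordering C#, E, G, A into stacked thirds gives A–C#–E–G; the bottom of that stack, A, is the root.

A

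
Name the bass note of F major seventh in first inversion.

In first inversion the third is lowest. For F major seventh (F–A–C–E) that is A.

A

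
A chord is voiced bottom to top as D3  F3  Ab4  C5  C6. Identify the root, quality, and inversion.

Reducing to letter names: D, F, Ab, C. These stack in thirds as D–F–Ab–C — a D half-diminished seventh chord.
D is the root of D half-diminished seventh; root in the bass means root position (figured bass 7).

D half-diminished seventh, root position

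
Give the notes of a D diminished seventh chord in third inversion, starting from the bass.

Cb, D, F, Ab

D diminished seventh is D–F–Ab–Cb. Third inversion puts the seventh (Cb) in the bass, with the remaining tones above: Cb, D, F, Ab.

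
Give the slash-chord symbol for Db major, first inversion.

First inversion of Db major has the third (F) in the bass. As a slash chord: Dbmaj/F.

Dbmaj/F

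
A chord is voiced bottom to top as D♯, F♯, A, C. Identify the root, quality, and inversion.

D# diminished seventh, root position

The pitch classes D#, F#, A, C arrange in thirds as D#–F#–A–C: a D# diminished seventh chord.
D# is the root of D# diminished seventh; root in the bass means root position (figured bass 7).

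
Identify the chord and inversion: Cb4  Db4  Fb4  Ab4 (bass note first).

Db minor seventh, third inversion

Reducing to letter names: Cb, Db, Fb, Ab. These stack in thirds as Db–Fb–Ab–Cb — a Db minor seventh chord.
Cb is the seventh of Db minor seventh; seventh in the bass means third inversion (figured bass 4/2).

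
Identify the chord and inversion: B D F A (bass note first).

The distinct note names are B, D, F, A. Stacked in thirds they read B–D–F–A, which is a half-diminished seventh chord on B.
The lowest note is B, the root of the chord, so this is root position (figured bass 7).

B half-diminished seventh, root position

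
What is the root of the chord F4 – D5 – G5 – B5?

F, D, G, B are the tones of a G dominant seventh chord (G–B–D–F), making G the root.

G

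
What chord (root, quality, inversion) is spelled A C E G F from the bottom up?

F major ninth, first inversion

The distinct note names are A, C, E, G, F. Stacked in thirds they read F–A–C–E–G, which is a major ninth chord on F.
A is the third of F major ninth; third in the bass means first inversion.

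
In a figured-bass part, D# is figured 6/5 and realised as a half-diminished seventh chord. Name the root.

The figures 6/5 mean the third of the chord is in the bass. If D# is the third of a half-diminished seventh chord, the root is B# (chord tones B#–D#–F#–A#).

B#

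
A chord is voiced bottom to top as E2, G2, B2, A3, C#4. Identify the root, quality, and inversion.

Reducing to letter names: E, G, B, A, C#. These stack in thirds as A–C#–E–G–B — an A dominant ninth chord.
The lowest note is E, the fifth of the chord, so this is second inversion.

A dominant ninth, second inversion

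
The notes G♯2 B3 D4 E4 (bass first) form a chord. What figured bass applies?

The notes G#, B, D, E stack in thirds as E–G#–B–D — an E dominant seventh chord. The bass G# is the third, so this is first inversion: figured 6/5.

6/5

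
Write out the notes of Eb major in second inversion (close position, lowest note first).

Bb, Eb, G

Eb major is Eb–G–Bb. Second inversion puts the fifth (Bb) in the bass, with the remaining tones above: Bb, Eb, G.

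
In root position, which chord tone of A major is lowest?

In root position the root is lowest. For A major (A–C#–E) that is A.

A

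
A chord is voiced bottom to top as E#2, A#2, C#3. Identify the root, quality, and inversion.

The pitch classes E#, A#, C# arrange in thirds as A#–C#–E#: an A# minor triad.
E# is the fifth of A# minor; fifth in the bass means second inversion (figured bass 6/4).

A# minor, second inversion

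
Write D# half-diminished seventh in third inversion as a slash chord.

Third inversion of D# half-diminished seventh has the seventh (C#) in the bass. As a slash chord: D#ø7/C#.

D#ø7/C#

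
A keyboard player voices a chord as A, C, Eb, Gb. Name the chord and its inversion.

Reducing to letter names: A, C, Eb, Gb. These stack in thirds as A–C–Eb–Gb — an A diminished seventh chord.
A is the root of A diminished seventh; root in the bass means root position (figured bass 7).

A diminished seventh, root position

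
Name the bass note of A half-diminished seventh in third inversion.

In third inversion the seventh is lowest. For A half-diminished seventh (A–C–Eb–G) that is G.

G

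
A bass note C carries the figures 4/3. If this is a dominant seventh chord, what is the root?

F

The figures 4/3 mean the fifth of the chord is in the bass. If C is the fifth of a dominant seventh chord, the root is F (chord tones F–A–C–Eb).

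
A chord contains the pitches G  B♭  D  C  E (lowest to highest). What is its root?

C

G, Bb, D, C, E are the tones of a C dominant ninth chord (C–E–G–Bb–D), making C the root.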